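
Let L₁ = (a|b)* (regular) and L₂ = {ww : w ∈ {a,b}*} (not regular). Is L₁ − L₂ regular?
No — L₁ − L₂ is not regular.

L₁ − L₂ is the complement of {ww} within {a,b}*. If it were regular, its complement {ww} would be regular as well (regular languages are closed under complement) — contradiction. So L₁ − L₂ is not regular.

Note that the bare facts "L₁ regular, L₂ non-regular" do not settle the question by themselves: the closure of regular languages under ∪, ∩, complement and difference applies only when BOTH operands are regular. With a non-regular operand the result can come out regular or non-regular depending on the specific languages, so one has to work out L₁ − L₂ for this particular pair, as above.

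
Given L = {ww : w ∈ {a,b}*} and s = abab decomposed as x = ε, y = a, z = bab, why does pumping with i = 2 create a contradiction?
xy²z = aabab ∉ L

Pumping with i = 2 replaces y = a by y² = aa:
- Original: s = xyz = abab; abab splits into halves ab · ab, which are equal, so it is in L (w = ab)
- Pumped: xy²z = ε · aa · bab = aabab
- aabab has odd length 5, so it cannot be written as ww and is not in L

The pumping lemma would require xy²z ∈ L, so this decomposition yields a contradiction.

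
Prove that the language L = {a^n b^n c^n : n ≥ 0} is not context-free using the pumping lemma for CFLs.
Assume for contradiction that L is context-free, and let p ≥ 1 be the pumping length given by the pumping lemma for CFLs.
Choose s = a^p b^p c^p. Then s ∈ L and |s| = 3p ≥ p.
By the CFL pumping lemma, s = uvxyz for some u, v, x, y, z with |vxy| ≤ p, |vy| ≥ 1, and uv^i xy^i z ∈ L for every i ≥ 0.

Because |vxy| ≤ p, the window vxy cannot contain both an a and a c: any substring of s containing both must include the entire block b^p plus at least one a and one c, so it has length ≥ p + 2 > p.
Hence at least one of the letters a, c does not occur in vy at all.

Take i = 0: the string uxz is obtained from s by deleting |vy| ≥ 1 symbols, so |uxz| = 3p − |vy| < 3p.
But the letter (a or c) that does not occur in vy still occurs exactly p times in uxz. Every string of L with exactly p copies of some letter is a^p b^p c^p, of length 3p. Since |uxz| < 3p, uxz ∉ L.

This contradicts the CFL pumping lemma, which requires uv^i xy^i z ∈ L for all i ≥ 0.
Hence L = {a^n b^n c^n : n ≥ 0} is not context-free. ∎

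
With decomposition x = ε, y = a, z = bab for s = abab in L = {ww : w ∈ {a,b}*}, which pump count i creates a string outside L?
i = 2

xy²z = ε · aa · bab = aabab; aabab has odd length 5, so it cannot be written as ww and is not in L.
(Other choices also work, e.g. i = 0, 3; only i = 1 is guaranteed to stay in L since xy¹z = s.)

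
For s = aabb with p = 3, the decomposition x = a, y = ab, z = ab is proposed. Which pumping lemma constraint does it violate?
Violated: xyz = s

The decomposition x = a, y = ab, z = ab for s = aabb with p = 3
violates the constraint: xyz = s

xyz = 'a' + 'ab' + 'ab' = 'aabab' ≠ 'aabb' = s. The decomposition doesn't reconstruct s.

Pumping lemma constraints:
1. xyz = s (decomposition is valid)
2. |xy| ≤ p
3. |y| > 0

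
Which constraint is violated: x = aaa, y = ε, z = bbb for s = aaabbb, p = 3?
Violated: |y| > 0

The decomposition x = aaa, y = ε, z = bbb for s = aaabbb with p = 3
violates the constraint: |y| > 0

|y| = 0, but the pumping lemma requires |y| > 0 (y must be non-empty).

Pumping lemma constraints:
1. xyz = s (decomposition is valid)
2. |xy| ≤ p
3. |y| > 0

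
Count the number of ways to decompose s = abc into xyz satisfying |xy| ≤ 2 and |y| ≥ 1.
3

For s = 'abc' with pumping length p = 2:

Constraints: |xy| ≤ 2, |y| > 0

Valid decompositions (|xy| ≤ p, |y| ≥ 1):
  • x='', y='a', z='bc'
  • x='a', y='b', z='c'
  • x='', y='ab', z='c'

Total count: 3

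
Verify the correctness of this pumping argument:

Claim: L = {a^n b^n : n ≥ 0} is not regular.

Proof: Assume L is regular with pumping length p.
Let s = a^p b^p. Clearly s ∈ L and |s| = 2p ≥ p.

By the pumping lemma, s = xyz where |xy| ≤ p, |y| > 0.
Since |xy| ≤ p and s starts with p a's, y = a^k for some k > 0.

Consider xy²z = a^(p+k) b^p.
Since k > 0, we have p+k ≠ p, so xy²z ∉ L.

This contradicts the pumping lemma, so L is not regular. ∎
The proof is correct.

This proof is valid because:
1. The string s = a^p b^p is correctly in L
2. The decomposition analysis is correct: y must consist only of a's
3. The contradiction is valid: pumping increases a's but not b's
4. The conclusion follows logically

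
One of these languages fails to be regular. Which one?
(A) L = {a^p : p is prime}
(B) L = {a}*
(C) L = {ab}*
(A) {a^p : p is prime}

(A) L = {a^p : p is prime} is NOT regular.

The pumping lemma can be used to prove this:
After pumping, the length becomes composite

The other languages are regular because they can be recognized by finite automata.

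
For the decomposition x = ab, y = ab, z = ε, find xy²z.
ababab

Given x = 'ab', y = 'ab', z = '' and i = 2:

xy^2z = x + y·y·...·y (2 times) + z
       = 'ab' + 'ab'^2 + ''
       = 'ab' + 'abab' + ''
       = 'ababab'

The pumped string is 'ababab' with length 6.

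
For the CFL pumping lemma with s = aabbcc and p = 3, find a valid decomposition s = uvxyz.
u='aa', v='b', x='b', y='c', z='c'

For s = aabbcc with pumping length p = 3:

One valid decomposition:
- u = 'aa'
- v = 'b'
- x = 'b'
- y = 'c'
- z = 'c'

Verification:
- uvxyz = 'aa' + 'b' + 'b' + 'c' + 'c' = aabbcc ✓
- |vxy| = |'bbc'| = 3 ≤ 3 ✓
- |vy| = |'bc'| = 2 > 0 ✓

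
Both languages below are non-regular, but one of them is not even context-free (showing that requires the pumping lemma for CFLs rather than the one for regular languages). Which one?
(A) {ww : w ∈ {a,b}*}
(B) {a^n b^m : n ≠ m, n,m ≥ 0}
(A) {ww : w ∈ {a,b}*}

(A) {ww : w ∈ {a,b}*} requires the CFL pumping lemma.

- {a^n b^m : n ≠ m, n,m ≥ 0} is context-free (but not regular)
  • Can be shown non-regular with the regular pumping lemma
  • After pumping a's, we can make n = m

- {ww : w ∈ {a,b}*} is NOT context-free
  • Requires the CFL pumping lemma to prove
  • Cannot verify equality of two arbitrary substrings

The CFL pumping lemma is "stronger" in that it can prove non-membership
in the larger class of context-free languages.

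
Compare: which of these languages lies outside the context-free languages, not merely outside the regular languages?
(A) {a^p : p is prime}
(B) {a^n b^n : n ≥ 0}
(A) {a^p : p is prime}

(A) {a^p : p is prime} requires the CFL pumping lemma.

- {a^n b^n : n ≥ 0} is context-free (but not regular)
  • Can be shown non-regular with the regular pumping lemma
  • After pumping, the number of a's and b's become unequal

- {a^p : p is prime} is NOT context-free
  • Requires the CFL pumping lemma to prove
  • The CFL pumping lemma also fails because prime gaps are unbounded

The CFL pumping lemma is "stronger" in that it can prove non-membership
in the larger class of context-free languages.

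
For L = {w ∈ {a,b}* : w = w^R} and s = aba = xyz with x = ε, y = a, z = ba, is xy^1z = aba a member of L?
Yes

xy¹z = ε · a · ba = aba.
aba reversed is aba, the same string, so it is a palindrome and is in L.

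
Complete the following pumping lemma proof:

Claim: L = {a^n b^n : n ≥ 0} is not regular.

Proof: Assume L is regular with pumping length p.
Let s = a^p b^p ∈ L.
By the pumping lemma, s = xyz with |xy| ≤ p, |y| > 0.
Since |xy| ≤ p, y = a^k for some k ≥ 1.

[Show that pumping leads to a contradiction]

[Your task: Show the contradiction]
Consider xy²z = a^(p+k) b^p.

Since k ≥ 1, we have p + k > p.
So xy²z has more a's than b's: (p+k) a's vs p b's.
This means xy²z ∉ L because a^n b^n requires equal counts.

This contradicts the pumping lemma which states xy²z ∈ L.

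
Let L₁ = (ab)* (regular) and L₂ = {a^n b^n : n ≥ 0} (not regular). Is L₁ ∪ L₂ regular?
No — L₁ ∪ L₂ is not regular.

Let U = (ab)* ∪ {a^n b^n}. If U were regular, then U ∩ aa*bb* would be regular (closure under intersection with a regular language). But (ab)* ∩ aa*bb* = {ab} and {a^n b^n} ∩ aa*bb* = {a^n b^n : n ≥ 1}, so U ∩ aa*bb* = {a^n b^n : n ≥ 1}, which is not regular. Hence U is not regular.

Note that the bare facts "L₁ regular, L₂ non-regular" do not settle the question by themselves: the closure of regular languages under ∪, ∩, complement and difference applies only when BOTH operands are regular. With a non-regular operand the result can come out regular or non-regular depending on the specific languages, so one has to work out L₁ ∪ L₂ for this particular pair, as above.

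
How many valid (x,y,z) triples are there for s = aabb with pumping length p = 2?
3

For s = 'aabb' with pumping length p = 2:

Constraints: |xy| ≤ 2, |y| > 0

Valid decompositions (|xy| ≤ p, |y| ≥ 1):
  • x='', y='a', z='abb'
  • x='a', y='a', z='bb'
  • x='', y='aa', z='bb'

Total count: 3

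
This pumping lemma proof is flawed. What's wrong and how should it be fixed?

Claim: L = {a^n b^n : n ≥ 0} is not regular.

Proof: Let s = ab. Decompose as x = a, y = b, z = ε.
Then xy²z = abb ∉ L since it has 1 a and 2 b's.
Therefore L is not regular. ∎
Error: The string s = ab might be shorter than the pumping length p.

Correction: Choose s = a^p b^p to ensure |s| ≥ p. Also, the decomposition is wrong: with |xy| ≤ p, y cannot include b's when s starts with p a's.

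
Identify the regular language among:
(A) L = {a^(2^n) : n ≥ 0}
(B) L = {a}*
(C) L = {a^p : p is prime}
(B) {a}*

(B) L = {a}* is regular.

This can be recognized by a finite automaton (DFA/NFA).
Regular expressions like {a}* define regular languages.

The other choices are not regular:
- {a^p : p is prime}: After pumping, the length becomes composite
- {a^(2^n) : n ≥ 0}: After pumping, length is no longer a power of 2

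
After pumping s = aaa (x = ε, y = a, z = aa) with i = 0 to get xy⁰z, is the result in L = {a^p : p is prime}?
Yes

xy⁰z = ε · ε · aa = aa.
aa has length 2, which is prime, so it is in L.
(A single pumped string landing in L is not a contradiction by itself; a non-regularity proof needs some i for which xy^i z ∉ L, for every admissible decomposition.)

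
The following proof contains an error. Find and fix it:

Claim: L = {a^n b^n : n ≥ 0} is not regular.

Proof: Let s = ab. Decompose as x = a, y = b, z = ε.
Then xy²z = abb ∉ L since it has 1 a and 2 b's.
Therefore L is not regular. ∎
Error: The string s = ab might be shorter than the pumping length p.

Correction: Choose s = a^p b^p to ensure |s| ≥ p. Also, the decomposition is wrong: with |xy| ≤ p, y cannot include b's when s starts with p a's.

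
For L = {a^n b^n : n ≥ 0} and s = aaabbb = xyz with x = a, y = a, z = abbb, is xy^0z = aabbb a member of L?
No

xy⁰z = a · ε · abbb = aabbb.
aabbb has 2 a's and 3 b's; 2 ≠ 3, so it is not in L.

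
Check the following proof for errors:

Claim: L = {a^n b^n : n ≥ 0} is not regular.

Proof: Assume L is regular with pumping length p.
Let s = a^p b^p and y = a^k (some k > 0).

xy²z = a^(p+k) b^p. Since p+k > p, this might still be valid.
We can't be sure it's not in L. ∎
The proof is INCORRECT.

Error: The conclusion is wrong.
xy²z = a^(p+k) b^p is definitely NOT in L because the number of a's (p+k) ≠ number of b's (p).
The proof incorrectly doubts what is actually a valid contradiction.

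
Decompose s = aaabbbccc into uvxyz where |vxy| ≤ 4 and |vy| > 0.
u='aa', v='a', x='bb', y='b', z='ccc'

For s = aaabbbccc with pumping length p = 4:

One valid decomposition:
- u = 'aa'
- v = 'a'
- x = 'bb'
- y = 'b'
- z = 'ccc'

Verification:
- uvxyz = 'aa' + 'a' + 'bb' + 'b' + 'ccc' = aaabbbccc ✓
- |vxy| = |'abbb'| = 4 ≤ 4 ✓
- |vy| = |'ab'| = 2 > 0 ✓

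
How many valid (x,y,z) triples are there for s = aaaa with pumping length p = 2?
3

For s = 'aaaa' with pumping length p = 2:

Constraints: |xy| ≤ 2, |y| > 0

Valid decompositions (|xy| ≤ p, |y| ≥ 1):
  • x='', y='a', z='aaa'
  • x='a', y='a', z='aa'
  • x='', y='aa', z='aa'

Total count: 3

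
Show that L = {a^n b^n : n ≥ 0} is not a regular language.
Assume for contradiction that L is regular, and let p ≥ 1 be the pumping length given by the pumping lemma.
Choose s = a^p b^p. Then s ∈ L and |s| = 2p ≥ p.
By the pumping lemma, s = xyz for some x, y, z with |xy| ≤ p, |y| ≥ 1, and xy^i z ∈ L for every i ≥ 0.
Since |xy| ≤ p and the first p symbols of s are all a's, we must have y = a^k for some k with 1 ≤ k ≤ p.

Take i = 0: xy⁰z = a^(p − k) b^p.
This string has p − k a's but p b's, and p − k < p because k ≥ 1. So xy⁰z ∉ L.

This contradicts the pumping lemma, which requires xy^i z ∈ L for all i ≥ 0.
Hence L = {a^n b^n : n ≥ 0} is not regular. ∎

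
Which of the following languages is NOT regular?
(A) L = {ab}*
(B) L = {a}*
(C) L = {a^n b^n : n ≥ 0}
(C) {a^n b^n : n ≥ 0}

(C) L = {a^n b^n : n ≥ 0} is NOT regular.

The pumping lemma can be used to prove this:
After pumping, the number of a's and b's become unequal

The other languages are regular because they can be recognized by finite automata.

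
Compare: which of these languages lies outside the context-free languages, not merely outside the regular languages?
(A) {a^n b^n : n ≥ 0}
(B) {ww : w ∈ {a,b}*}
(B) {ww : w ∈ {a,b}*}

(B) {ww : w ∈ {a,b}*} requires the CFL pumping lemma.

- {a^n b^n : n ≥ 0} is context-free (but not regular)
  • Can be shown non-regular with the regular pumping lemma
  • After pumping, the number of a's and b's become unequal

- {ww : w ∈ {a,b}*} is NOT context-free
  • Requires the CFL pumping lemma to prove
  • Even a PDA cannot compare two arbitrary halves symbol by symbol; CFL pumping on a^p b^p a^p b^p fails

The CFL pumping lemma is "stronger" in that it can prove non-membership
in the larger class of context-free languages.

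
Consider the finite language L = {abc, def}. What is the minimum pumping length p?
p = 4

For a finite language L, the pumping lemma holds vacuously if p > max|s| for s ∈ L.

The longest string in L = {abc, def} has length 3.
If p = 4, then no string s ∈ L has |s| ≥ p, so the condition is vacuously true.

The minimum pumping length is p = 4.

Why no smaller p works: for any p ≤ 3, the longest string s ∈ L has |s| = 3 ≥ p, so it would
have to be pumpable; but pumping up (i = 2, 3, ...) produces ever longer strings, which cannot all lie in the
finite language L. So the pumping property fails for every p ≤ 3.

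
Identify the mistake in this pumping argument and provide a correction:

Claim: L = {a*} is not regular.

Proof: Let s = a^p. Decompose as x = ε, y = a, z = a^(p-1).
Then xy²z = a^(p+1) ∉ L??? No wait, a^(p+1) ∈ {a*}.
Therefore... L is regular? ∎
Error: The proof attempts to show a*  is not regular, but a* IS regular!

Correction: a* is a regular language (recognized by a simple DFA with one accepting state and self-loop on 'a'). The pumping lemma can only prove non-regularity, not regularity. For regular languages, pumping always works.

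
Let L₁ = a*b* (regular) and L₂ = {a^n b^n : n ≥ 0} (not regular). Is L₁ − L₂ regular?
No — L₁ − L₂ is not regular.

a*b* − {a^n b^n} = {a^n b^m : n ≠ m}. If this were regular, then its complement intersected with a*b*, namely {a^n b^n : n ≥ 0}, would be regular too (closure under complement and intersection) — contradiction. So L₁ − L₂ is not regular.

Note that the bare facts "L₁ regular, L₂ non-regular" do not settle the question by themselves: the closure of regular languages under ∪, ∩, complement and difference applies only when BOTH operands are regular. With a non-regular operand the result can come out regular or non-regular depending on the specific languages, so one has to work out L₁ − L₂ for this particular pair, as above.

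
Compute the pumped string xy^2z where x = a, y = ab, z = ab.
aababab

Given x = 'a', y = 'ab', z = 'ab' and i = 2:

xy^2z = x + y·y·...·y (2 times) + z
       = 'a' + 'ab'^2 + 'ab'
       = 'a' + 'abab' + 'ab'
       = 'aababab'

The pumped string is 'aababab' with length 7.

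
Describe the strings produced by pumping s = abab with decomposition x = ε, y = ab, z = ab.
{xy^i z : i ≥ 0} = {(ab)^(i+1) : i ≥ 0} = {ab, abab, ababab, ...}

With x = ε, y = ab, z = ab: Pumping 'ab' gives strings of alternating a's and b's.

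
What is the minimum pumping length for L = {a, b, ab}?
p = 3

For a finite language L, the pumping lemma holds vacuously if p > max|s| for s ∈ L.

The longest string in L = {a, b, ab} has length 2.
If p = 3, then no string s ∈ L has |s| ≥ p, so the condition is vacuously true.

The minimum pumping length is p = 3.

Why no smaller p works: for any p ≤ 2, the longest string s ∈ L has |s| = 2 ≥ p, so it would
have to be pumpable; but pumping up (i = 2, 3, ...) produces ever longer strings, which cannot all lie in the
finite language L. So the pumping property fails for every p ≤ 2.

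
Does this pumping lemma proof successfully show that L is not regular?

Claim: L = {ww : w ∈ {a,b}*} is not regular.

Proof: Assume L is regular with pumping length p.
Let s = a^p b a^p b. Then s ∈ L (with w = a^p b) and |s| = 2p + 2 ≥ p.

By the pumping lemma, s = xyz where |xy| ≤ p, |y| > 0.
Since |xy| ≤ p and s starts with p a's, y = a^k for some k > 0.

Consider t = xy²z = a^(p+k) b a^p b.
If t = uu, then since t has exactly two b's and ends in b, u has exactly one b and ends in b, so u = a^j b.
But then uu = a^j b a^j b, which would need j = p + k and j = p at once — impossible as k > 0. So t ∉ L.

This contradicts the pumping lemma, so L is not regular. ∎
The proof is correct.

This proof is valid because:
1. s = a^p b a^p b is in L and is chosen in terms of p, so |s| ≥ p holds for every p
2. The decomposition analysis is correct: |xy| ≤ p forces y to lie inside the leading a's
3. The contradiction is valid: the argument shows a^(p+k) b a^p b cannot be split into two equal halves
4. The conclusion follows logically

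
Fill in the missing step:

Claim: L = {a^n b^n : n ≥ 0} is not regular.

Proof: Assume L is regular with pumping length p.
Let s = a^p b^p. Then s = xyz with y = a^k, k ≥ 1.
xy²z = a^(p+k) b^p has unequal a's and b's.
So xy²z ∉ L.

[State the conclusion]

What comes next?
This contradicts the pumping lemma for regular languages,
which guarantees xy^i z ∈ L for all i ≥ 0.

Since our assumption that L is regular leads to a contradiction,
we conclude that L = {a^n b^n : n ≥ 0} is NOT regular. ∎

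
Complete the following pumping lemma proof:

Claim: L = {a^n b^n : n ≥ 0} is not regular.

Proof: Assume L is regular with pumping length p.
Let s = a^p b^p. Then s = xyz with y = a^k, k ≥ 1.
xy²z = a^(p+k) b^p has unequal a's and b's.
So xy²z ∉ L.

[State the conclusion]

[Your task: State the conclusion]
This contradicts the pumping lemma for regular languages,
which guarantees xy^i z ∈ L for all i ≥ 0.

Since our assumption that L is regular leads to a contradiction,
we conclude that L = {a^n b^n : n ≥ 0} is NOT regular. ∎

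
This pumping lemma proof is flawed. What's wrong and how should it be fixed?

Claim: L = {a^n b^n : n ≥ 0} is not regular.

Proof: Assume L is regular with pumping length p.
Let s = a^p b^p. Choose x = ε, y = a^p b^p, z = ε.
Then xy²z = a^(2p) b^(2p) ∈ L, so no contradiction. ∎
Error: The decomposition violates |xy| ≤ p. With y = a^p b^p, |xy| = |y| = 2p > p. (The proof also miscomputes xy²z, which would be a^p b^p a^p b^p rather than a^(2p) b^(2p), and it wrongly treats one harmless decomposition as settling the matter — the prover does not get to choose the decomposition.)

Correction: The pumping lemma requires |xy| ≤ p, and the argument must handle every decomposition satisfying |xy| ≤ p, |y| ≥ 1. Since s starts with p a's, any such y consists only of a's, say y = a^k with k ≥ 1. Then xy²z = a^(p+k) b^p has unequal numbers of a's and b's, so xy²z ∉ L — the required contradiction.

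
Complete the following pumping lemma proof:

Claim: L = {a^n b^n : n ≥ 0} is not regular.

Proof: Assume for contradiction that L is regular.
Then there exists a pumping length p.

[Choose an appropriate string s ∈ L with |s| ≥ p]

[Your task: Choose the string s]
s = a^p b^p

This string is in L (has equal a's and b's) and has length 2p ≥ p.
Any decomposition xyz with |xy| ≤ p means y consists only of a's,
so pumping will unbalance the counts.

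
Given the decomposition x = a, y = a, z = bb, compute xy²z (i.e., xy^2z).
aaabb

Given x = 'a', y = 'a', z = 'bb' and i = 2:

xy^2z = x + y·y·...·y (2 times) + z
       = 'a' + 'a'^2 + 'bb'
       = 'a' + 'aa' + 'bb'
       = 'aaabb'

The pumped string is 'aaabb' with length 5.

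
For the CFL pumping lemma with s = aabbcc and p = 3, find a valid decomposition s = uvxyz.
u='aa', v='b', x='b', y='c', z='c'

For s = aabbcc with pumping length p = 3:

One valid decomposition:
- u = 'aa'
- v = 'b'
- x = 'b'
- y = 'c'
- z = 'c'

Verification:
- uvxyz = 'aa' + 'b' + 'b' + 'c' + 'c' = aabbcc ✓
- |vxy| = |'bbc'| = 3 ≤ 3 ✓
- |vy| = |'bc'| = 2 > 0 ✓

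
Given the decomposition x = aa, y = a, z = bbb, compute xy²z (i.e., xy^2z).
aaaabbb

Given x = 'aa', y = 'a', z = 'bbb' and i = 2:

xy^2z = x + y·y·...·y (2 times) + z
       = 'aa' + 'a'^2 + 'bbb'
       = 'aa' + 'aa' + 'bbb'
       = 'aaaabbb'

The pumped string is 'aaaabbb' with length 7.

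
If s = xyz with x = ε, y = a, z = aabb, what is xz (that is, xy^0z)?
aabb

Given x = '', y = 'a', z = 'aabb' and i = 0:

xy^0z = x + y·y·...·y (0 times) + z
       = '' + 'a'^0 + 'aabb'
       = '' + '' + 'aabb'
       = 'aabb'

The pumped string is 'aabb' with length 4.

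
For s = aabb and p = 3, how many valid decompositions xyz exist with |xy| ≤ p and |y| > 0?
6

For s = 'aabb' with pumping length p = 3:

Constraints: |xy| ≤ 3, |y| > 0

Valid decompositions (|xy| ≤ p, |y| ≥ 1):
  • x='', y='a', z='abb'
  • x='a', y='a', z='bb'
  • x='', y='aa', z='bb'
  • x='aa', y='b', z='b'
  • x='a', y='ab', z='b'
  • x='', y='aab', z='b'

Total count: 6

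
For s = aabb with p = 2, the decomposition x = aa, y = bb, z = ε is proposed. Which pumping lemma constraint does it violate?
Violated: |xy| ≤ p

The decomposition x = aa, y = bb, z = ε for s = aabb with p = 2
violates the constraint: |xy| ≤ p

|xy| = |aabb| = 4 > 2 = p. The decomposition puts too many characters in xy.

Pumping lemma constraints:
1. xyz = s (decomposition is valid)
2. |xy| ≤ p
3. |y| > 0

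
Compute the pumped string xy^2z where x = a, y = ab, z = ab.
aababab

Given x = 'a', y = 'ab', z = 'ab' and i = 2:

xy^2z = x + y·y·...·y (2 times) + z
       = 'a' + 'ab'^2 + 'ab'
       = 'a' + 'abab' + 'ab'
       = 'aababab'

The pumped string is 'aababab' with length 7.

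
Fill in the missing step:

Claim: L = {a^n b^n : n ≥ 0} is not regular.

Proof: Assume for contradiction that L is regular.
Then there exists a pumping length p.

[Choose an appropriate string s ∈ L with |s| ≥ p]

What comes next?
s = a^p b^p

This string is in L (has equal a's and b's) and has length 2p ≥ p.
Any decomposition xyz with |xy| ≤ p means y consists only of a's,
so pumping will unbalance the counts.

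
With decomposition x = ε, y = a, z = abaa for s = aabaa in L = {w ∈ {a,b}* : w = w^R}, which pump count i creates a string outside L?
i = 2

xy²z = ε · aa · abaa = aaabaa; aaabaa reversed is aabaaa ≠ aaabaa, so it is not a palindrome and is not in L.
(Other choices also work, e.g. i = 0, 3; only i = 1 is guaranteed to stay in L since xy¹z = s.)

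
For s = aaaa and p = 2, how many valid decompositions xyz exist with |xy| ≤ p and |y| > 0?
3

For s = 'aaaa' with pumping length p = 2:

Constraints: |xy| ≤ 2, |y| > 0

Valid decompositions (|xy| ≤ p, |y| ≥ 1):
  • x='', y='a', z='aaa'
  • x='a', y='a', z='aa'
  • x='', y='aa', z='aa'

Total count: 3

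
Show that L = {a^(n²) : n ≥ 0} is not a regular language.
Assume for contradiction that L is regular, and let p ≥ 1 be the pumping length given by the pumping lemma.
Choose s = a^(p²). Then s ∈ L and |s| = p² ≥ p.
By the pumping lemma, s = xyz for some x, y, z with |xy| ≤ p, |y| ≥ 1, and xy^i z ∈ L for every i ≥ 0.
Here y = a^k for some k with 1 ≤ k ≤ |xy| ≤ p.

Take i = 2: |xy²z| = p² + k.
Now p² < p² + k ≤ p² + p < p² + 2p + 1 = (p + 1)².
So |xy²z| lies strictly between the consecutive squares p² and (p + 1)², hence is not a perfect square, and xy²z ∉ L.

This contradicts the pumping lemma, which requires xy^i z ∈ L for all i ≥ 0.
Hence L = {a^(n²) : n ≥ 0} is not regular. ∎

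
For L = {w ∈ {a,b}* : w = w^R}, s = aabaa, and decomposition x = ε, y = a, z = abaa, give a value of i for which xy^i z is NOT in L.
i = 0

xy⁰z = ε · ε · abaa = abaa; abaa reversed is aaba ≠ abaa, so it is not a palindrome and is not in L.
(Other choices also work, e.g. i = 2, 3; only i = 1 is guaranteed to stay in L since xy¹z = s.)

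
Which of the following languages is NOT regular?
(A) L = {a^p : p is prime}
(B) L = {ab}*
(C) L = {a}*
(A) {a^p : p is prime}

(A) L = {a^p : p is prime} is NOT regular.

The pumping lemma can be used to prove this:
After pumping, the length becomes composite

The other languages are regular because they can be recognized by finite automata.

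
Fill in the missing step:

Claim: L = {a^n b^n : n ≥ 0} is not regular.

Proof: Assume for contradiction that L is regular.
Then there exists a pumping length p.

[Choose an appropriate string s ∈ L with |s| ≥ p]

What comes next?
s = a^p b^p

This string is in L (has equal a's and b's) and has length 2p ≥ p.
Any decomposition xyz with |xy| ≤ p means y consists only of a's,
so pumping will unbalance the counts.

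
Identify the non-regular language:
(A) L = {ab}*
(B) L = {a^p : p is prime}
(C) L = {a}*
(B) {a^p : p is prime}

(B) L = {a^p : p is prime} is NOT regular.

The pumping lemma can be used to prove this:
After pumping, the length becomes composite

The other languages are regular because they can be recognized by finite automata.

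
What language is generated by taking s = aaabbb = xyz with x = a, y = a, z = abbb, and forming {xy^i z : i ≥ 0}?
{xy^i z : i ≥ 0} = {a^(2+i) b^3 : i ≥ 0} = {aabbb, aaabbb, aaaabbb, ...}

With x = a, y = a, z = abbb: Starting with aaabbb and pumping the second 'a', we get strings with 2+i a's followed by 3 b's for i = 0, 1, 2, ...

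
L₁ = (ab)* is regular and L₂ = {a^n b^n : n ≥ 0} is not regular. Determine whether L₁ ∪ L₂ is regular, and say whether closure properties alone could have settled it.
No — L₁ ∪ L₂ is not regular.

Let U = (ab)* ∪ {a^n b^n}. If U were regular, then U ∩ aa*bb* would be regular (closure under intersection with a regular language). But (ab)* ∩ aa*bb* = {ab} and {a^n b^n} ∩ aa*bb* = {a^n b^n : n ≥ 1}, so U ∩ aa*bb* = {a^n b^n : n ≥ 1}, which is not regular. Hence U is not regular.

Note that the bare facts "L₁ regular, L₂ non-regular" do not settle the question by themselves: the closure of regular languages under ∪, ∩, complement and difference applies only when BOTH operands are regular. With a non-regular operand the result can come out regular or non-regular depending on the specific languages, so one has to work out L₁ ∪ L₂ for this particular pair, as above.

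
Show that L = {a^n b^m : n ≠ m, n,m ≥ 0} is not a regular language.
Assume for contradiction that L is regular, and let p ≥ 1 be the pumping length given by the pumping lemma.
Choose s = a^p b^(p + p!). Then s ∈ L because p ≠ p + p! (as p! ≥ 1), and |s| ≥ p.
By the pumping lemma, s = xyz for some x, y, z with |xy| ≤ p, |y| ≥ 1, and xy^i z ∈ L for every i ≥ 0.
Since |xy| ≤ p and the first p symbols of s are all a's, y = a^k for some k with 1 ≤ k ≤ p.
For every i ≥ 0, xy^i z = a^(p + (i − 1)k) b^(p + p!).

Because 1 ≤ k ≤ p, k divides p!. Let t = p!/k (a positive integer) and take i = t + 1.
Then the number of a's is p + tk = p + p!, which equals the number of b's.
So xy^(t+1) z = a^(p + p!) b^(p + p!) has equally many a's and b's and is NOT in L.

This contradicts the pumping lemma, which requires xy^i z ∈ L for all i ≥ 0.
Hence L = {a^n b^m : n ≠ m, n,m ≥ 0} is not regular. ∎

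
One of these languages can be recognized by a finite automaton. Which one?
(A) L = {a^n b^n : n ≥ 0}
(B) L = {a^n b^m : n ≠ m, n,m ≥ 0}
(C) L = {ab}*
(C) {ab}*

(C) L = {ab}* is regular.

This can be recognized by a finite automaton (DFA/NFA).
Regular expressions like {ab}* define regular languages.

The other choices are not regular:
- {a^n b^m : n ≠ m, n,m ≥ 0}: After pumping a's, we can make n = m
- {a^n b^n : n ≥ 0}: After pumping, the number of a's and b's become unequal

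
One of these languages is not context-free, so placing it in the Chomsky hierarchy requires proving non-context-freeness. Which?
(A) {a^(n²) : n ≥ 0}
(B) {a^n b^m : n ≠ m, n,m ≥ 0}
(A) {a^(n²) : n ≥ 0}

(A) {a^(n²) : n ≥ 0} requires the CFL pumping lemma.

- {a^n b^m : n ≠ m, n,m ≥ 0} is context-free (but not regular)
  • Can be shown non-regular with the regular pumping lemma
  • After pumping a's, we can make n = m

- {a^(n²) : n ≥ 0} is NOT context-free
  • Requires the CFL pumping lemma to prove
  • Gaps between squares grow unboundedly

The CFL pumping lemma is "stronger" in that it can prove non-membership
in the larger class of context-free languages.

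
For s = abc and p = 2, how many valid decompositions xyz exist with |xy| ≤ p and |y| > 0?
3

For s = 'abc' with pumping length p = 2:

Constraints: |xy| ≤ 2, |y| > 0

Valid decompositions (|xy| ≤ p, |y| ≥ 1):
  • x='', y='a', z='bc'
  • x='a', y='b', z='c'
  • x='', y='ab', z='c'

Total count: 3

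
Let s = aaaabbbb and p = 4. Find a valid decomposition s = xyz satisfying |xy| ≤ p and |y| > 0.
x = 'aa', y = 'aa', z = 'bbbb'

For s = aaaabbbb and p = 4, one valid decomposition is:
- x = 'aa' (length 2)
- y = 'aa' (length 2)
- z = 'bbbb' (length 4)

Verification:
- xyz = 'aa' + 'aa' + 'bbbb' = aaaabbbb ✓
- |xy| = 4 ≤ 4 ✓
- |y| = 2 > 0 ✓

All pumping lemma constraints are satisfied.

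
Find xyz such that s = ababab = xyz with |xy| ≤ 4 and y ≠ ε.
x = 'a', y = 'bab', z = 'ab'

For s = ababab and p = 4, one valid decomposition is:
- x = 'a' (length 1)
- y = 'bab' (length 3)
- z = 'ab' (length 2)

Verification:
- xyz = 'a' + 'bab' + 'ab' = ababab ✓
- |xy| = 4 ≤ 4 ✓
- |y| = 3 > 0 ✓

All pumping lemma constraints are satisfied.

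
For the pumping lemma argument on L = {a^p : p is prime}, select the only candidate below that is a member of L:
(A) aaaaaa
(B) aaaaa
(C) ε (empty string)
(B) aaaaa

The pumping lemma is applied to a string s that lies in L, so first check membership of each option:
- (A) aaaaaa has length 6 = 2 × 3, which is not prime, so it is not in L ✗
- (B) aaaaa has length 5, which is prime, so it is in L ✓
- (C) ε has length 0, which is not prime, so it is not in L ✗

Only (B) aaaaa is in L, so it is the only candidate that could play the role of s.
(In a complete proof one picks s in terms of the pumping length p so that |s| ≥ p is guaranteed; a fixed string like aaaaa illustrates the shape of such an s.)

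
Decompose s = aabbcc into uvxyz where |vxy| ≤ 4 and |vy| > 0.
u='a', v='a', x='bb', y='c', z='c'

For s = aabbcc with pumping length p = 4:

One valid decomposition:
- u = 'a'
- v = 'a'
- x = 'bb'
- y = 'c'
- z = 'c'

Verification:
- uvxyz = 'a' + 'a' + 'bb' + 'c' + 'c' = aabbcc ✓
- |vxy| = |'abbc'| = 4 ≤ 4 ✓
- |vy| = |'ac'| = 2 > 0 ✓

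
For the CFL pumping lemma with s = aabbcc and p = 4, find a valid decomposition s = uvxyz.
u='a', v='a', x='bb', y='c', z='c'

For s = aabbcc with pumping length p = 4:

One valid decomposition:
- u = 'a'
- v = 'a'
- x = 'bb'
- y = 'c'
- z = 'c'

Verification:
- uvxyz = 'a' + 'a' + 'bb' + 'c' + 'c' = aabbcc ✓
- |vxy| = |'abbc'| = 4 ≤ 4 ✓
- |vy| = |'ac'| = 2 > 0 ✓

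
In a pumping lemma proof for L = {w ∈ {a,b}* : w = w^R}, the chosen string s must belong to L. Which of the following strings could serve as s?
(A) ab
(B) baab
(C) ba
(B) baab

The pumping lemma is applied to a string s that lies in L, so first check membership of each option:
- (A) ab reversed is ba ≠ ab, so it is not a palindrome and is not in L ✗
- (B) baab reversed is baab, the same string, so it is a palindrome and is in L ✓
- (C) ba reversed is ab ≠ ba, so it is not a palindrome and is not in L ✗

Only (B) baab is in L, so it is the only candidate that could play the role of s.
(In a complete proof one picks s in terms of the pumping length p so that |s| ≥ p is guaranteed; a fixed string like baab illustrates the shape of such an s.)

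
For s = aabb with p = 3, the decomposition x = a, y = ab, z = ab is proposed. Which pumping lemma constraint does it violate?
Violated: xyz = s

The decomposition x = a, y = ab, z = ab for s = aabb with p = 3
violates the constraint: xyz = s

xyz = 'a' + 'ab' + 'ab' = 'aabab' ≠ 'aabb' = s. The decomposition doesn't reconstruct s.

Pumping lemma constraints:
1. xyz = s (decomposition is valid)
2. |xy| ≤ p
3. |y| > 0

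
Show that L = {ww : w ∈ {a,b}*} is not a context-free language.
Assume for contradiction that L is context-free, and let p ≥ 1 be the pumping length given by the pumping lemma for CFLs.
Choose s = a^p b^p a^p b^p. Then s ∈ L (take w = a^p b^p) and |s| = 4p ≥ p.
By the CFL pumping lemma, s = uvxyz for some u, v, x, y, z with |vxy| ≤ p, |vy| ≥ 1, and uv^i xy^i z ∈ L for every i ≥ 0.

Write s as four blocks A₁ B₁ A₂ B₂ with A₁ = A₂ = a^p and B₁ = B₂ = b^p. Since |vxy| ≤ p, the window vxy lies inside at most two adjacent blocks. Take i = 0 and let t = uxz, so |t| = 4p − |vy| with 1 ≤ |vy| ≤ p. If |t| is odd, t ∉ L immediately, so assume |vy| is even (hence |vy| ≥ 2) and |t|/2 = 2p − |vy|/2, which satisfies p ≤ |t|/2 ≤ 2p − 1.

Case 1 (vxy inside A₁B₁): t = a^(p−j) b^(p−l) a^p b^p with j + l = |vy|. The second half of t has length < 2p, so it is a suffix of the trailing a^p b^p and ends in b; the first half is a^(p−j) b^(p−l) a^((j+l)/2), which ends in a because (j+l)/2 ≥ 1. The halves differ, so t ∉ L.

Case 2 (vxy inside B₁A₂, straddling the middle): t = a^p b^(p−j) a^(p−l) b^p with j + l = |vy|. If t = ww, then w is a prefix of t of length ≥ p, so w begins with a^p; and w is a suffix of t of length ≥ p, so w ends with b^p. That forces |w| ≥ 2p, contradicting |w| = |t|/2 ≤ 2p − 1. So t ∉ L.

Case 3 (vxy inside A₂B₂): t = a^p b^p a^(p−j) b^(p−l) with j + l = |vy|. The first half of t is a prefix of a^p b^p, so it begins with a; the second half is b^((j+l)/2) a^(p−j) b^(p−l), which begins with b. The halves differ, so t ∉ L.

In every case uv⁰xy⁰z = uxz ∉ L.

This contradicts the CFL pumping lemma, which requires uv^i xy^i z ∈ L for all i ≥ 0.
Hence L = {ww : w ∈ {a,b}*} is not context-free. ∎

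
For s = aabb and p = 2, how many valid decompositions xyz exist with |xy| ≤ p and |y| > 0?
3

For s = 'aabb' with pumping length p = 2:

Constraints: |xy| ≤ 2, |y| > 0

Valid decompositions (|xy| ≤ p, |y| ≥ 1):
  • x='', y='a', z='abb'
  • x='a', y='a', z='bb'
  • x='', y='aa', z='bb'

Total count: 3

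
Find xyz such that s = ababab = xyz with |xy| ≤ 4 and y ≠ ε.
x = '', y = 'ab', z = 'abab'

For s = ababab and p = 4, one valid decomposition is:
- x = '' (length 0)
- y = 'ab' (length 2)
- z = 'abab' (length 4)

Verification:
- xyz = '' + 'ab' + 'abab' = ababab ✓
- |xy| = 2 ≤ 4 ✓
- |y| = 2 > 0 ✓

All pumping lemma constraints are satisfied.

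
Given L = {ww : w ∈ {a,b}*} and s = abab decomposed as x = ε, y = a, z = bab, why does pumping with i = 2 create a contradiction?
xy²z = aabab ∉ L

Pumping with i = 2 replaces y = a by y² = aa:
- Original: s = xyz = abab; abab splits into halves ab · ab, which are equal, so it is in L (w = ab)
- Pumped: xy²z = ε · aa · bab = aabab
- aabab has odd length 5, so it cannot be written as ww and is not in L

The pumping lemma would require xy²z ∈ L, so this decomposition yields a contradiction.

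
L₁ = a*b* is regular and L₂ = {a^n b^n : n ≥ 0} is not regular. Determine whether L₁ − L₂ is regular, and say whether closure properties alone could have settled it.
No — L₁ − L₂ is not regular.

a*b* − {a^n b^n} = {a^n b^m : n ≠ m}. If this were regular, then its complement intersected with a*b*, namely {a^n b^n : n ≥ 0}, would be regular too (closure under complement and intersection) — contradiction. So L₁ − L₂ is not regular.

Note that the bare facts "L₁ regular, L₂ non-regular" do not settle the question by themselves: the closure of regular languages under ∪, ∩, complement and difference applies only when BOTH operands are regular. With a non-regular operand the result can come out regular or non-regular depending on the specific languages, so one has to work out L₁ − L₂ for this particular pair, as above.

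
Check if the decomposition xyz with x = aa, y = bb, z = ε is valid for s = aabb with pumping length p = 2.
Violated: |xy| ≤ p

The decomposition x = aa, y = bb, z = ε for s = aabb with p = 2
violates the constraint: |xy| ≤ p

|xy| = |aabb| = 4 > 2 = p. The decomposition puts too many characters in xy.

Pumping lemma constraints:
1. xyz = s (decomposition is valid)
2. |xy| ≤ p
3. |y| > 0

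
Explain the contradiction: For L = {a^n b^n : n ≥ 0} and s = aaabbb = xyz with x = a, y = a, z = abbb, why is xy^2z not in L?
xy²z = aaaabbb ∉ L

Pumping with i = 2 replaces y = a by y² = aa:
- Original: s = xyz = aaabbb; aaabbb = a^3 b^3 has equal counts (3 = 3), so it is in L
- Pumped: xy²z = a · aa · abbb = aaaabbb
- aaaabbb has 4 a's and 3 b's; 4 ≠ 3, so it is not in L

The pumping lemma would require xy²z ∈ L, so this decomposition yields a contradiction.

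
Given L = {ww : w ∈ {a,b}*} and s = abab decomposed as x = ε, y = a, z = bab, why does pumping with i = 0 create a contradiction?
xy⁰z = bab ∉ L

Pumping with i = 0 replaces y = a by y⁰ = ε:
- Original: s = xyz = abab; abab splits into halves ab · ab, which are equal, so it is in L (w = ab)
- Pumped: xy⁰z = ε · ε · bab = bab
- bab has odd length 3, so it cannot be written as ww and is not in L

The pumping lemma would require xy⁰z ∈ L, so this decomposition yields a contradiction.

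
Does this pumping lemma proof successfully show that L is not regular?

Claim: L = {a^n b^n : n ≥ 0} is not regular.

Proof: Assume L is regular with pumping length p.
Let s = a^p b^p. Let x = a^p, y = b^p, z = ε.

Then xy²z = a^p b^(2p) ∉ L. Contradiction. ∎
The proof is INCORRECT.

Error: The decomposition violates |xy| ≤ p.
With x = a^p and y = b^p, we have |xy| = 2p > p.
The pumping lemma requires |xy| ≤ p, so y must be within the first p characters.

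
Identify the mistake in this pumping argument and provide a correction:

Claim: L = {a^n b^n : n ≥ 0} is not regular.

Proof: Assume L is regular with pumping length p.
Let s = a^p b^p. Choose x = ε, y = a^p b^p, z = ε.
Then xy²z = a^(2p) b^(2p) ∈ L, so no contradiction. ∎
Error: The decomposition violates |xy| ≤ p. With y = a^p b^p, |xy| = |y| = 2p > p. (The proof also miscomputes xy²z, which would be a^p b^p a^p b^p rather than a^(2p) b^(2p), and it wrongly treats one harmless decomposition as settling the matter — the prover does not get to choose the decomposition.)

Correction: The pumping lemma requires |xy| ≤ p, and the argument must handle every decomposition satisfying |xy| ≤ p, |y| ≥ 1. Since s starts with p a's, any such y consists only of a's, say y = a^k with k ≥ 1. Then xy²z = a^(p+k) b^p has unequal numbers of a's and b's, so xy²z ∉ L — the required contradiction.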